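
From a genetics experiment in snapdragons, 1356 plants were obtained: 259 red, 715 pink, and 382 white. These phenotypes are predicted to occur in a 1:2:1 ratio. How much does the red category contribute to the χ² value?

Under the 1:2:1 hypothesis (Σ ratio = 4, N = 1356):
  red: 1356 × 1/4 = 339
  pink: 1356 × 2/4 = 678
  white: 1356 × 1/4 = 339
Contribution of red: (259 − 339)² / 339 = 18.8791

18.879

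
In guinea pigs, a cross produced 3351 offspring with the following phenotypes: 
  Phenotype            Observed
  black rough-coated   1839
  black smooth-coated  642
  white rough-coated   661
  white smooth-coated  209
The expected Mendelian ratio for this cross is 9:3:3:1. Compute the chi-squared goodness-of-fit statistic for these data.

Total ratio parts = 16. Expected numbers out of 3351:
  black rough-coated: 3351 × 9/16 = 1884.9375
  black smooth-coated: 3351 × 3/16 = 628.3125
  white rough-coated: 3351 × 3/16 = 628.3125
  white smooth-coated: 3351 × 1/16 = 209.4375
χ² = Σ (O − E)² / E
  black rough-coated: (1839 − 1884.9375)² / 1884.9375 = 1.1195
  black smooth-coated: (642 − 628.3125)² / 628.3125 = 0.2982
  white rough-coated: (661 − 628.3125)² / 628.3125 = 1.7005
  white smooth-coated: (209 − 209.4375)² / 209.4375 = 0.0009
χ² = 1.1195 + 0.2982 + 1.7005 + 0.0009 = 3.1191 ≈ 3.119

3.119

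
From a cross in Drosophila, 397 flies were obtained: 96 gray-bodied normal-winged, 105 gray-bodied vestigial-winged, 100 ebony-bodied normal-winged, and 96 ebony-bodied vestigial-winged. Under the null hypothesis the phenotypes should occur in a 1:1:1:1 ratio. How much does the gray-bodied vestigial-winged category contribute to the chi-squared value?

Total ratio parts = 4. Expected numbers out of 397:
  gray-bodied normal-winged: 397 × 1/4 = 99.25
  gray-bodied vestigial-winged: 397 × 1/4 = 99.25
  ebony-bodied normal-winged: 397 × 1/4 = 99.25
  ebony-bodied vestigial-winged: 397 × 1/4 = 99.25
Contribution of gray-bodied vestigial-winged: (105 − 99.25)² / 99.25 = 0.3331

0.333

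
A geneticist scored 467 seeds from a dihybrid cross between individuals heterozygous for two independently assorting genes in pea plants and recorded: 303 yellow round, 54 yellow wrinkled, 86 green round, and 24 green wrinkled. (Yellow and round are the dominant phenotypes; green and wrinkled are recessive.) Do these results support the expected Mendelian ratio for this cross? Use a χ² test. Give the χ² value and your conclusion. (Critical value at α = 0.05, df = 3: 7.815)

A dihybrid F₂ with independent assortment and complete dominance at both loci gives a 9:3:3:1 phenotypic ratio.
Under the 9:3:3:1 hypothesis (Σ ratio = 16, N = 467):
  yellow round: 467 × 9/16 = 262.6875
  yellow wrinkled: 467 × 3/16 = 87.5625
  green round: 467 × 3/16 = 87.5625
  green wrinkled: 467 × 1/16 = 29.1875
χ² = Σ (O − E)² / E
  yellow round: (303 − 262.6875)² / 262.6875 = 6.1864
  yellow wrinkled: (54 − 87.5625)² / 87.5625 = 12.8644
  green round: (86 − 87.5625)² / 87.5625 = 0.0279
  green wrinkled: (24 − 29.1875)² / 29.1875 = 0.9220
χ² = 6.1864 + 12.8644 + 0.0279 + 0.9220 = 20.0007 ≈ 20.001
Degrees of freedom = 4 − 1 = 3; critical value at α = 0.05 is 7.815.
Since 20.001 > 7.815, we reject the null hypothesis — the data do not fit the 9:3:3:1 ratio.

20.001; not consistent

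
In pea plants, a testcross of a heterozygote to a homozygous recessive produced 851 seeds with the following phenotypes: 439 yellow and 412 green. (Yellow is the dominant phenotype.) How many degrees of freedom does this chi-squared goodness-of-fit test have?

A testcross of a heterozygote (Aa × aa) gives a 1:1 phenotypic ratio.
A goodness-of-fit test with 2 phenotype classes has df = 2 − 1 = 1.

1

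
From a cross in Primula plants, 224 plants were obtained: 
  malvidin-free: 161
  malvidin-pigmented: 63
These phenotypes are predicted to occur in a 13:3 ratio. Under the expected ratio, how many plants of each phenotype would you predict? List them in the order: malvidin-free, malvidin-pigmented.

182, 42

The 13:3 ratio has 16 parts, so with N = 224 the expected counts are:
  malvidin-free: 224 × 13/16 = 182
  malvidin-pigmented: 224 × 3/16 = 42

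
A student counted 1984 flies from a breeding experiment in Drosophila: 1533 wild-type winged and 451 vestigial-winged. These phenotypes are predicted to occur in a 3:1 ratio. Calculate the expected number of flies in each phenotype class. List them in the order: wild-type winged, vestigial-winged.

1488, 496

Under the 3:1 hypothesis (Σ ratio = 4, N = 1984):
  wild-type winged: 1984 × 3/4 = 1488
  vestigial-winged: 1984 × 1/4 = 496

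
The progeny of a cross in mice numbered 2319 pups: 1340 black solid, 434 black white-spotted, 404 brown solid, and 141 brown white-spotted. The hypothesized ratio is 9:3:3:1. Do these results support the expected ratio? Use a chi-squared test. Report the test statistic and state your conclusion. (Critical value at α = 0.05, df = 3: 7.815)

3.262; consistent

Under the 9:3:3:1 hypothesis (Σ ratio = 16, N = 2319):
  black solid: 2319 × 9/16 = 1304.4375
  black white-spotted: 2319 × 3/16 = 434.8125
  brown solid: 2319 × 3/16 = 434.8125
  brown white-spotted: 2319 × 1/16 = 144.9375
χ² = Σ (O − E)² / E
  black solid: (1340 − 1304.4375)² / 1304.4375 = 0.9695
  black white-spotted: (434 − 434.8125)² / 434.8125 = 0.0015
  brown solid: (404 − 434.8125)² / 434.8125 = 2.1835
  brown white-spotted: (141 − 144.9375)² / 144.9375 = 0.1070
χ² = 0.9695 + 0.0015 + 2.1835 + 0.1070 = 3.2615 ≈ 3.262
Degrees of freedom = 4 − 1 = 3; critical value at α = 0.05 is 7.815.
Since 3.262 < 7.815, we fail to reject the null hypothesis — the data are consistent with the 9:3:3:1 ratio.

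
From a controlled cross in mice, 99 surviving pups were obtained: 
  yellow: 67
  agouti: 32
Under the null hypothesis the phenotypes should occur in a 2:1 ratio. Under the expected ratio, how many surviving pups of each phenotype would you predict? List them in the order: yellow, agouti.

Expected counts for N = 99 under a 2:1 ratio (total parts = 3):
  yellow: 99 × 2/3 = 66
  agouti: 99 × 1/3 = 33

66, 33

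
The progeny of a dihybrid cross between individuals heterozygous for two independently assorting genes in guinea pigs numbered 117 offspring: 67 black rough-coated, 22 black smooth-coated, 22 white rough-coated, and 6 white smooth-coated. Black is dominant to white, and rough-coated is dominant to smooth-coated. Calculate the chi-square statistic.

A dihybrid F₂ with independent assortment and complete dominance at both loci gives a 9:3:3:1 phenotypic ratio.
Under the 9:3:3:1 hypothesis (Σ ratio = 16, N = 117):
  black rough-coated: 117 × 9/16 = 65.8125
  black smooth-coated: 117 × 3/16 = 21.9375
  white rough-coated: 117 × 3/16 = 21.9375
  white smooth-coated: 117 × 1/16 = 7.3125
χ² = Σ (O − E)² / E
  black rough-coated: (67 − 65.8125)² / 65.8125 = 0.0214
  black smooth-coated: (22 − 21.9375)² / 21.9375 = 0.0002
  white rough-coated: (22 − 21.9375)² / 21.9375 = 0.0002
  white smooth-coated: (6 − 7.3125)² / 7.3125 = 0.2356
χ² = 0.0214 + 0.0002 + 0.0002 + 0.2356 = 0.2574 ≈ 0.257

0.257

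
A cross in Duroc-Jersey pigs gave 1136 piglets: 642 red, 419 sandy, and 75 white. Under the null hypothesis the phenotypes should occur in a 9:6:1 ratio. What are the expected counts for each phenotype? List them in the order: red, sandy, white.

639, 426, 71

The 9:6:1 ratio has 16 parts, so with N = 1136 the expected counts are:
  red: 1136 × 9/16 = 639
  sandy: 1136 × 6/16 = 426
  white: 1136 × 1/16 = 71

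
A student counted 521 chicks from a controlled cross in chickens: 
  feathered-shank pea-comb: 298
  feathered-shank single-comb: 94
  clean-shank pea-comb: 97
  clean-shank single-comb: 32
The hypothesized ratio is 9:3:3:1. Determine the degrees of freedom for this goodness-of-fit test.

A goodness-of-fit test with 4 phenotype classes has df = 4 − 1 = 3.

3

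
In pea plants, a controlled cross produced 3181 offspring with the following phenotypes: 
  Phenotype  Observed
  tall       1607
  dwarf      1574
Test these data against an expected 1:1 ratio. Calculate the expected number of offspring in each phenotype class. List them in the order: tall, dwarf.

Under the 1:1 hypothesis (Σ ratio = 2, N = 3181):
  tall: 3181 × 1/2 = 1590.5
  dwarf: 3181 × 1/2 = 1590.5

1590.5, 1590.5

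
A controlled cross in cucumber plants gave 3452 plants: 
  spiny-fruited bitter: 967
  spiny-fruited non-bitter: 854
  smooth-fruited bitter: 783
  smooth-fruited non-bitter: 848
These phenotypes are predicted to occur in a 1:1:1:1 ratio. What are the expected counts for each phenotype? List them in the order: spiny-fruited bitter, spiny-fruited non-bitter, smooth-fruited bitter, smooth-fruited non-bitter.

863, 863, 863, 863

Total ratio parts = 4. Expected numbers out of 3452:
  spiny-fruited bitter: 3452 × 1/4 = 863
  spiny-fruited non-bitter: 3452 × 1/4 = 863
  smooth-fruited bitter: 3452 × 1/4 = 863
  smooth-fruited non-bitter: 3452 × 1/4 = 863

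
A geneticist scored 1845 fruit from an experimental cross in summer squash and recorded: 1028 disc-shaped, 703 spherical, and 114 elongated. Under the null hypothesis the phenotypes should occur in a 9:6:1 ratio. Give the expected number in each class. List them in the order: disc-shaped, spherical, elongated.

Total ratio parts = 16. Expected numbers out of 1845:
  disc-shaped: 1845 × 9/16 = 1037.8125
  spherical: 1845 × 6/16 = 691.875
  elongated: 1845 × 1/16 = 115.3125

1037.8125, 691.875, 115.3125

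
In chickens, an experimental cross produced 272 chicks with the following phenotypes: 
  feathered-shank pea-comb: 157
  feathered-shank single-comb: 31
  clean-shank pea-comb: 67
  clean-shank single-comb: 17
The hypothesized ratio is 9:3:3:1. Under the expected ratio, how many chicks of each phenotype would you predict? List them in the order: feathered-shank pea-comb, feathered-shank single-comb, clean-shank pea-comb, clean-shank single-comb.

153, 51, 51, 17

The 9:3:3:1 ratio has 16 parts, so with N = 272 the expected counts are:
  feathered-shank pea-comb: 272 × 9/16 = 153
  feathered-shank single-comb: 272 × 3/16 = 51
  clean-shank pea-comb: 272 × 3/16 = 51
  clean-shank single-comb: 272 × 1/16 = 17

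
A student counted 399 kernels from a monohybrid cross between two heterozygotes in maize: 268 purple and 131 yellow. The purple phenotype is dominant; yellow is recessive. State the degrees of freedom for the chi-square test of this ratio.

1

For a monohybrid cross between heterozygotes with complete dominance, the expected phenotypic ratio is 3:1.
A goodness-of-fit test with 2 phenotype classes has df = 2 − 1 = 1.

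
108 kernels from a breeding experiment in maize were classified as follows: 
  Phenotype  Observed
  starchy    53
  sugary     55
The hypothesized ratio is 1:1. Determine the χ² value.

0.037

The 1:1 ratio has 2 parts, so with N = 108 the expected counts are:
  starchy: 108 × 1/2 = 54
  sugary: 108 × 1/2 = 54
χ² = Σ (O − E)² / E
  starchy: (53 − 54)² / 54 = 0.0185
  sugary: (55 − 54)² / 54 = 0.0185
χ² = 0.0185 + 0.0185 = 0.037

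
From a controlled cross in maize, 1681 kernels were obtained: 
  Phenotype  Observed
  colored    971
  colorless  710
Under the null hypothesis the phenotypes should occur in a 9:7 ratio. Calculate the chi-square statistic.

Expected counts for N = 1681 under a 9:7 ratio (total parts = 16):
  colored: 1681 × 9/16 = 945.5625
  colorless: 1681 × 7/16 = 735.4375
χ² = Σ (O − E)² / E
  colored: (971 − 945.5625)² / 945.5625 = 0.6843
  colorless: (710 − 735.4375)² / 735.4375 = 0.8798
χ² = 0.6843 + 0.8798 = 1.5641 ≈ 1.564

1.564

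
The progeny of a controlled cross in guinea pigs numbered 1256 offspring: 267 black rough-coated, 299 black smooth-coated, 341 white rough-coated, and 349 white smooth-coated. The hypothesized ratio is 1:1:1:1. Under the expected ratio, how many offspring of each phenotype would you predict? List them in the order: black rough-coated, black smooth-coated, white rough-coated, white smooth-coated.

314, 314, 314, 314

The 1:1:1:1 ratio has 4 parts, so with N = 1256 the expected counts are:
  black rough-coated: 1256 × 1/4 = 314
  black smooth-coated: 1256 × 1/4 = 314
  white rough-coated: 1256 × 1/4 = 314
  white smooth-coated: 1256 × 1/4 = 314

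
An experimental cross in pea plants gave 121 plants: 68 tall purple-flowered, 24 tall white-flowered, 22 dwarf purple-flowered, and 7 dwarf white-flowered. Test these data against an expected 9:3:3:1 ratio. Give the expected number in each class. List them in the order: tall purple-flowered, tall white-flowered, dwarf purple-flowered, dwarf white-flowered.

68.0625, 22.6875, 22.6875, 7.5625

Under the 9:3:3:1 hypothesis (Σ ratio = 16, N = 121):
  tall purple-flowered: 121 × 9/16 = 68.0625
  tall white-flowered: 121 × 3/16 = 22.6875
  dwarf purple-flowered: 121 × 3/16 = 22.6875
  dwarf white-flowered: 121 × 1/16 = 7.5625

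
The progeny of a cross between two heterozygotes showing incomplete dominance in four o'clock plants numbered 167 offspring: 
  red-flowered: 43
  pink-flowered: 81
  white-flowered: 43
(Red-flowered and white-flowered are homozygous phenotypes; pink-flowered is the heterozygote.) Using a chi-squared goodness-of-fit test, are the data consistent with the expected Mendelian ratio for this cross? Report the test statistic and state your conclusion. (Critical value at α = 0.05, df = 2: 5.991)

0.150; consistent

With incomplete dominance, a heterozygote × heterozygote cross gives a 1:2:1 phenotypic ratio.
Expected counts for N = 167 under a 1:2:1 ratio (total parts = 4):
  red-flowered: 167 × 1/4 = 41.75
  pink-flowered: 167 × 2/4 = 83.5
  white-flowered: 167 × 1/4 = 41.75
χ² = Σ (O − E)² / E
  red-flowered: (43 − 41.75)² / 41.75 = 0.0374
  pink-flowered: (81 − 83.5)² / 83.5 = 0.0749
  white-flowered: (43 − 41.75)² / 41.75 = 0.0374
χ² = 0.0374 + 0.0749 + 0.0374 = 0.1497 ≈ 0.150
Degrees of freedom = 3 − 1 = 2; critical value at α = 0.05 is 5.991.
Since 0.150 < 5.991, we fail to reject the null hypothesis — the data are consistent with the 1:2:1 ratio.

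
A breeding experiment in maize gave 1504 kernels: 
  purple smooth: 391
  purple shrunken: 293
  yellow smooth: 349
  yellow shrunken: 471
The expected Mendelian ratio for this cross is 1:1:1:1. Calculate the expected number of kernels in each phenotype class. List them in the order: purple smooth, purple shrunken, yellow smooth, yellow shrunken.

Expected counts for N = 1504 under a 1:1:1:1 ratio (total parts = 4):
  purple smooth: 1504 × 1/4 = 376
  purple shrunken: 1504 × 1/4 = 376
  yellow smooth: 1504 × 1/4 = 376
  yellow shrunken: 1504 × 1/4 = 376

376, 376, 376, 376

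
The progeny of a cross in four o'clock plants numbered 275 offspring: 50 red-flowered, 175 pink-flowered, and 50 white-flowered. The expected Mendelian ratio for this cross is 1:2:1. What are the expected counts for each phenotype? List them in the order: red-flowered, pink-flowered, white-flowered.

68.75, 137.5, 68.75

Total ratio parts = 4. Expected numbers out of 275:
  red-flowered: 275 × 1/4 = 68.75
  pink-flowered: 275 × 2/4 = 137.5
  white-flowered: 275 × 1/4 = 68.75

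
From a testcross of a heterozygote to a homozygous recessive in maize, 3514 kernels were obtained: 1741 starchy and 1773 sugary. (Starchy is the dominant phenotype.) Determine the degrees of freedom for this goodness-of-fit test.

A testcross of a heterozygote (Aa × aa) gives a 1:1 phenotypic ratio.
A goodness-of-fit test with 2 phenotype classes has df = 2 − 1 = 1.

1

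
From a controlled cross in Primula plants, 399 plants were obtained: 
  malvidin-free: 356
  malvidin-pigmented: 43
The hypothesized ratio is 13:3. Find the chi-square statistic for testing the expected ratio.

Expected counts for N = 399 under a 13:3 ratio (total parts = 16):
  malvidin-free: 399 × 13/16 = 324.1875
  malvidin-pigmented: 399 × 3/16 = 74.8125
χ² = Σ (O − E)² / E
  malvidin-free: (356 − 324.1875)² / 324.1875 = 3.1218
  malvidin-pigmented: (43 − 74.8125)² / 74.8125 = 13.5276
χ² = 3.1218 + 13.5276 = 16.6494 ≈ 16.649

16.649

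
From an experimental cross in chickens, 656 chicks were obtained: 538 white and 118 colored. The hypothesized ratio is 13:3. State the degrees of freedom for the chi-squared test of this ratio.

A goodness-of-fit test with 2 phenotype classes has df = 2 − 1 = 1.

1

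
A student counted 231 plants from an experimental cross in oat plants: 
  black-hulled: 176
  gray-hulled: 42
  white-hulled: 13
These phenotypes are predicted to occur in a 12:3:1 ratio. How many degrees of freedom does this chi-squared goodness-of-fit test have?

A goodness-of-fit test with 3 phenotype classes has df = 3 − 1 = 2.

2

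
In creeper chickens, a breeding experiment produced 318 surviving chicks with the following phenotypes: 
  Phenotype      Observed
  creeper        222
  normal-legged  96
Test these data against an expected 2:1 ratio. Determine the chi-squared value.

1.415

Expected counts for N = 318 under a 2:1 ratio (total parts = 3):
  creeper: 318 × 2/3 = 212
  normal-legged: 318 × 1/3 = 106
χ² = Σ (O − E)² / E
  creeper: (222 − 212)² / 212 = 0.4717
  normal-legged: (96 − 106)² / 106 = 0.9434
χ² = 0.4717 + 0.9434 = 1.4151 ≈ 1.415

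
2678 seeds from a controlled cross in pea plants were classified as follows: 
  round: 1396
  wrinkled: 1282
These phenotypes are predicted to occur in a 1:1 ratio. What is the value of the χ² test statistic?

4.853

Under the 1:1 hypothesis (Σ ratio = 2, N = 2678):
  round: 2678 × 1/2 = 1339
  wrinkled: 2678 × 1/2 = 1339
χ² = Σ (O − E)² / E
  round: (1396 − 1339)² / 1339 = 2.4264
  wrinkled: (1282 − 1339)² / 1339 = 2.4264
χ² = 2.4264 + 2.4264 = 4.8528 ≈ 4.853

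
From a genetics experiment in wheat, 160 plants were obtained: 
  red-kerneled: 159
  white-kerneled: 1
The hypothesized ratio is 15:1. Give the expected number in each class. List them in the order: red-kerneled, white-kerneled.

150, 10

Under the 15:1 hypothesis (Σ ratio = 16, N = 160):
  red-kerneled: 160 × 15/16 = 150
  white-kerneled: 160 × 1/16 = 10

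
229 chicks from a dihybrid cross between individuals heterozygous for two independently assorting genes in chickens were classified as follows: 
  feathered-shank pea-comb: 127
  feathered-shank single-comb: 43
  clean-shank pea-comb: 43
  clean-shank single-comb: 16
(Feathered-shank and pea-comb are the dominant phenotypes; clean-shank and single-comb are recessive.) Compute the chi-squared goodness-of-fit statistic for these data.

A dihybrid F₂ with independent assortment and complete dominance at both loci gives a 9:3:3:1 phenotypic ratio.
Under the 9:3:3:1 hypothesis (Σ ratio = 16, N = 229):
  feathered-shank pea-comb: 229 × 9/16 = 128.8125
  feathered-shank single-comb: 229 × 3/16 = 42.9375
  clean-shank pea-comb: 229 × 3/16 = 42.9375
  clean-shank single-comb: 229 × 1/16 = 14.3125
χ² = Σ (O − E)² / E
  feathered-shank pea-comb: (127 − 128.8125)² / 128.8125 = 0.0255
  feathered-shank single-comb: (43 − 42.9375)² / 42.9375 = 0.0001
  clean-shank pea-comb: (43 − 42.9375)² / 42.9375 = 0.0001
  clean-shank single-comb: (16 − 14.3125)² / 14.3125 = 0.1990
χ² = 0.0255 + 0.0001 + 0.0001 + 0.1990 = 0.2247 ≈ 0.225

0.225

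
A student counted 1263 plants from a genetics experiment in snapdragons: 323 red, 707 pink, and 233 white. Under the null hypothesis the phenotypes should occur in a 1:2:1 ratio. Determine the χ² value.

30.880

Expected counts for N = 1263 under a 1:2:1 ratio (total parts = 4):
  red: 1263 × 1/4 = 315.75
  pink: 1263 × 2/4 = 631.5
  white: 1263 × 1/4 = 315.75
χ² = Σ (O − E)² / E
  red: (323 − 315.75)² / 315.75 = 0.1665
  pink: (707 − 631.5)² / 631.5 = 9.0265
  white: (233 − 315.75)² / 315.75 = 21.6867
χ² = 0.1665 + 9.0265 + 21.6867 = 30.8797 ≈ 30.880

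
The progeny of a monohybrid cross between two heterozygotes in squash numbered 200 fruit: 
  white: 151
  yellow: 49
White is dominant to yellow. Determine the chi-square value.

For a monohybrid cross between heterozygotes with complete dominance, the expected phenotypic ratio is 3:1.
The 3:1 ratio has 4 parts, so with N = 200 the expected counts are:
  white: 200 × 3/4 = 150
  yellow: 200 × 1/4 = 50
χ² = Σ (O − E)² / E
  white: (151 − 150)² / 150 = 0.0067
  yellow: (49 − 50)² / 50 = 0.0200
χ² = 0.0067 + 0.0200 = 0.0267 ≈ 0.027

0.027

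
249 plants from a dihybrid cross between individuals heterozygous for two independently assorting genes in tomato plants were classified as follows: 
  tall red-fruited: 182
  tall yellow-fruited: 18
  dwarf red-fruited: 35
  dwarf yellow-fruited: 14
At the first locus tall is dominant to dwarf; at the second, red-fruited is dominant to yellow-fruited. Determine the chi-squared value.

A dihybrid F₂ with independent assortment and complete dominance at both loci gives a 9:3:3:1 phenotypic ratio.
Total ratio parts = 16. Expected numbers out of 249:
  tall red-fruited: 249 × 9/16 = 140.0625
  tall yellow-fruited: 249 × 3/16 = 46.6875
  dwarf red-fruited: 249 × 3/16 = 46.6875
  dwarf yellow-fruited: 249 × 1/16 = 15.5625
χ² = Σ (O − E)² / E
  tall red-fruited: (182 − 140.0625)² / 140.0625 = 12.5569
  tall yellow-fruited: (18 − 46.6875)² / 46.6875 = 17.6273
  dwarf red-fruited: (35 − 46.6875)² / 46.6875 = 2.9258
  dwarf yellow-fruited: (14 − 15.5625)² / 15.5625 = 0.1569
χ² = 12.5569 + 17.6273 + 2.9258 + 0.1569 = 33.2669 ≈ 33.267

33.267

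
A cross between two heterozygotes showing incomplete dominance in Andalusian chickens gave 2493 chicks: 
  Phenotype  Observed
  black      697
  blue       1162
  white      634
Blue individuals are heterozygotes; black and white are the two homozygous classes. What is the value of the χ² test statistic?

With incomplete dominance, a heterozygote × heterozygote cross gives a 1:2:1 phenotypic ratio.
Expected counts for N = 2493 under a 1:2:1 ratio (total parts = 4):
  black: 2493 × 1/4 = 623.25
  blue: 2493 × 2/4 = 1246.5
  white: 2493 × 1/4 = 623.25
χ² = Σ (O − E)² / E
  black: (697 − 623.25)² / 623.25 = 8.7269
  blue: (1162 − 1246.5)² / 1246.5 = 5.7282
  white: (634 − 623.25)² / 623.25 = 0.1854
χ² = 8.7269 + 5.7282 + 0.1854 = 14.6405 ≈ 14.641

14.641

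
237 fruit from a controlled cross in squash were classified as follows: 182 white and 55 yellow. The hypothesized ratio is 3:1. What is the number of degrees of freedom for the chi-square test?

1

A goodness-of-fit test with 2 phenotype classes has df = 2 − 1 = 1.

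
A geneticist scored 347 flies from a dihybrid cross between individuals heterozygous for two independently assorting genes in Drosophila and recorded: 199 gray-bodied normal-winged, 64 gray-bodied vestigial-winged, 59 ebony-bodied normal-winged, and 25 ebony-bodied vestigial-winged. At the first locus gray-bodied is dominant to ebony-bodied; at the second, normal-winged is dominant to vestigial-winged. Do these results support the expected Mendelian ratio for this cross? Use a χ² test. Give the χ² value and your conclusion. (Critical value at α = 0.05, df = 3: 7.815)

A dihybrid F₂ with independent assortment and complete dominance at both loci gives a 9:3:3:1 phenotypic ratio.
Expected counts for N = 347 under a 9:3:3:1 ratio (total parts = 16):
  gray-bodied normal-winged: 347 × 9/16 = 195.1875
  gray-bodied vestigial-winged: 347 × 3/16 = 65.0625
  ebony-bodied normal-winged: 347 × 3/16 = 65.0625
  ebony-bodied vestigial-winged: 347 × 1/16 = 21.6875
χ² = Σ (O − E)² / E
  gray-bodied normal-winged: (199 − 195.1875)² / 195.1875 = 0.0745
  gray-bodied vestigial-winged: (64 − 65.0625)² / 65.0625 = 0.0174
  ebony-bodied normal-winged: (59 − 65.0625)² / 65.0625 = 0.5649
  ebony-bodied vestigial-winged: (25 − 21.6875)² / 21.6875 = 0.5059
χ² = 0.0745 + 0.0174 + 0.5649 + 0.5059 = 1.1627 ≈ 1.163
Degrees of freedom = 4 − 1 = 3; critical value at α = 0.05 is 7.815.
Since 1.163 < 7.815, we fail to reject the null hypothesis — the data are consistent with the 9:3:3:1 ratio.

1.163; consistent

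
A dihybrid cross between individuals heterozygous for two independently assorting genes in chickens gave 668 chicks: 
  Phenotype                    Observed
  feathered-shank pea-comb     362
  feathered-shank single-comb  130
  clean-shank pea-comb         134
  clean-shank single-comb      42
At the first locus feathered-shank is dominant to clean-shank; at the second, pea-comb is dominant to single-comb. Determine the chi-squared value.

A dihybrid F₂ with independent assortment and complete dominance at both loci gives a 9:3:3:1 phenotypic ratio.
Under the 9:3:3:1 hypothesis (Σ ratio = 16, N = 668):
  feathered-shank pea-comb: 668 × 9/16 = 375.75
  feathered-shank single-comb: 668 × 3/16 = 125.25
  clean-shank pea-comb: 668 × 3/16 = 125.25
  clean-shank single-comb: 668 × 1/16 = 41.75
χ² = Σ (O − E)² / E
  feathered-shank pea-comb: (362 − 375.75)² / 375.75 = 0.5032
  feathered-shank single-comb: (130 − 125.25)² / 125.25 = 0.1801
  clean-shank pea-comb: (134 − 125.25)² / 125.25 = 0.6113
  clean-shank single-comb: (42 − 41.75)² / 41.75 = 0.0015
χ² = 0.5032 + 0.1801 + 0.6113 + 0.0015 = 1.2961 ≈ 1.296

1.296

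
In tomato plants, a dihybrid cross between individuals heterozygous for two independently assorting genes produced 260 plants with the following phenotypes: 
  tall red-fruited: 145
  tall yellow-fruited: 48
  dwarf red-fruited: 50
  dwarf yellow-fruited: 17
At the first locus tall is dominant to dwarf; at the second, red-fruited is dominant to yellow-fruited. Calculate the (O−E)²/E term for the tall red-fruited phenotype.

A dihybrid F₂ with independent assortment and complete dominance at both loci gives a 9:3:3:1 phenotypic ratio.
The 9:3:3:1 ratio has 16 parts, so with N = 260 the expected counts are:
  tall red-fruited: 260 × 9/16 = 146.25
  tall yellow-fruited: 260 × 3/16 = 48.75
  dwarf red-fruited: 260 × 3/16 = 48.75
  dwarf yellow-fruited: 260 × 1/16 = 16.25
Contribution of tall red-fruited: (145 − 146.25)² / 146.25 = 0.0107

0.011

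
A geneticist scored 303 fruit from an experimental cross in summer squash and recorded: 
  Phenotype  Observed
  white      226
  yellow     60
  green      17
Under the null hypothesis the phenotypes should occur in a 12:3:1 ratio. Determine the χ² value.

0.384

Total ratio parts = 16. Expected numbers out of 303:
  white: 303 × 12/16 = 227.25
  yellow: 303 × 3/16 = 56.8125
  green: 303 × 1/16 = 18.9375
χ² = Σ (O − E)² / E
  white: (226 − 227.25)² / 227.25 = 0.0069
  yellow: (60 − 56.8125)² / 56.8125 = 0.1788
  green: (17 − 18.9375)² / 18.9375 = 0.1982
χ² = 0.0069 + 0.1788 + 0.1982 = 0.3839 ≈ 0.384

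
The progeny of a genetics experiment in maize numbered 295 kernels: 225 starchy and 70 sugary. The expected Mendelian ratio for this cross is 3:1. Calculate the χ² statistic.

The 3:1 ratio has 4 parts, so with N = 295 the expected counts are:
  starchy: 295 × 3/4 = 221.25
  sugary: 295 × 1/4 = 73.75
χ² = Σ (O − E)² / E
  starchy: (225 − 221.25)² / 221.25 = 0.0636
  sugary: (70 − 73.75)² / 73.75 = 0.1907
χ² = 0.0636 + 0.1907 = 0.2543 ≈ 0.254

0.254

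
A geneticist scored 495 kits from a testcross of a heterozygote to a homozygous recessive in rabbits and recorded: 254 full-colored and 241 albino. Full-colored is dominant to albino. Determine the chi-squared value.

A testcross of a heterozygote (Aa × aa) gives a 1:1 phenotypic ratio.
The 1:1 ratio has 2 parts, so with N = 495 the expected counts are:
  full-colored: 495 × 1/2 = 247.5
  albino: 495 × 1/2 = 247.5
χ² = Σ (O − E)² / E
  full-colored: (254 − 247.5)² / 247.5 = 0.1707
  albino: (241 − 247.5)² / 247.5 = 0.1707
χ² = 0.1707 + 0.1707 = 0.3414 ≈ 0.341

0.341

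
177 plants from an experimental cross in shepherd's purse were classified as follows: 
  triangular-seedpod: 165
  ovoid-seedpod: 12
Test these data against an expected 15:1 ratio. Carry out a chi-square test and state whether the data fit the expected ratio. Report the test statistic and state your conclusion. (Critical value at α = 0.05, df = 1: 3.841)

Under the 15:1 hypothesis (Σ ratio = 16, N = 177):
  triangular-seedpod: 177 × 15/16 = 165.9375
  ovoid-seedpod: 177 × 1/16 = 11.0625
χ² = Σ (O − E)² / E
  triangular-seedpod: (165 − 165.9375)² / 165.9375 = 0.0053
  ovoid-seedpod: (12 − 11.0625)² / 11.0625 = 0.0794
χ² = 0.0053 + 0.0794 = 0.0847 ≈ 0.085
Degrees of freedom = 2 − 1 = 1; critical value at α = 0.05 is 3.841.
Since 0.085 < 3.841, we fail to reject the null hypothesis — the data are consistent with the 15:1 ratio.

0.085; consistent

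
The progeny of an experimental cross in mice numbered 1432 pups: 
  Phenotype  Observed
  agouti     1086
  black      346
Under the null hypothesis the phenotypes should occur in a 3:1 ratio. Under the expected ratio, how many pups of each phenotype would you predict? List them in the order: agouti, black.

1074, 358

Expected counts for N = 1432 under a 3:1 ratio (total parts = 4):
  agouti: 1432 × 3/4 = 1074
  black: 1432 × 1/4 = 358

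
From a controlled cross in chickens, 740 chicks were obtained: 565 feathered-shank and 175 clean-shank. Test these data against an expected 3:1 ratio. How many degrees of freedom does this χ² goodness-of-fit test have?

1

A goodness-of-fit test with 2 phenotype classes has df = 2 − 1 = 1.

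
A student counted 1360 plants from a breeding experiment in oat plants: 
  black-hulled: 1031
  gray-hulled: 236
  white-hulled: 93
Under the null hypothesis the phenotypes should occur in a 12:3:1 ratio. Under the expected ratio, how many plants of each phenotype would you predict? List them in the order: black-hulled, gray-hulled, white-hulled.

1020, 255, 85

Expected counts for N = 1360 under a 12:3:1 ratio (total parts = 16):
  black-hulled: 1360 × 12/16 = 1020
  gray-hulled: 1360 × 3/16 = 255
  white-hulled: 1360 × 1/16 = 85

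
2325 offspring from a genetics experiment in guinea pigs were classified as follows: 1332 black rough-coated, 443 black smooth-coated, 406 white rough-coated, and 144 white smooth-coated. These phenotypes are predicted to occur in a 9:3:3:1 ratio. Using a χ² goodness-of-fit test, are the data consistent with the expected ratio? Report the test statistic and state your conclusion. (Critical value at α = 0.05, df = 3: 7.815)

2.630; consistent

Total ratio parts = 16. Expected numbers out of 2325:
  black rough-coated: 2325 × 9/16 = 1307.8125
  black smooth-coated: 2325 × 3/16 = 435.9375
  white rough-coated: 2325 × 3/16 = 435.9375
  white smooth-coated: 2325 × 1/16 = 145.3125
χ² = Σ (O − E)² / E
  black rough-coated: (1332 − 1307.8125)² / 1307.8125 = 0.4473
  black smooth-coated: (443 − 435.9375)² / 435.9375 = 0.1144
  white rough-coated: (406 − 435.9375)² / 435.9375 = 2.0559
  white smooth-coated: (144 − 145.3125)² / 145.3125 = 0.0119
χ² = 0.4473 + 0.1144 + 2.0559 + 0.0119 = 2.6295 ≈ 2.630
Degrees of freedom = 4 − 1 = 3; critical value at α = 0.05 is 7.815.
Since 2.630 < 7.815, we fail to reject the null hypothesis — the data are consistent with the 9:3:3:1 ratio.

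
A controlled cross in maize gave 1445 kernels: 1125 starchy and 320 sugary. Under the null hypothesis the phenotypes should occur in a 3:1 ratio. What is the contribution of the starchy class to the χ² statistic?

1.570

The 3:1 ratio has 4 parts, so with N = 1445 the expected counts are:
  starchy: 1445 × 3/4 = 1083.75
  sugary: 1445 × 1/4 = 361.25
Contribution of starchy: (1125 − 1083.75)² / 1083.75 = 1.5701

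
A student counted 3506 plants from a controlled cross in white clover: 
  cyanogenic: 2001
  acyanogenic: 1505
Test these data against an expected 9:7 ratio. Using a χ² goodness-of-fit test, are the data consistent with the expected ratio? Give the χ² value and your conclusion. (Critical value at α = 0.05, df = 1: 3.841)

0.966; consistent

Under the 9:7 hypothesis (Σ ratio = 16, N = 3506):
  cyanogenic: 3506 × 9/16 = 1972.125
  acyanogenic: 3506 × 7/16 = 1533.875
χ² = Σ (O − E)² / E
  cyanogenic: (2001 − 1972.125)² / 1972.125 = 0.4228
  acyanogenic: (1505 − 1533.875)² / 1533.875 = 0.5436
χ² = 0.4228 + 0.5436 = 0.9664 ≈ 0.966
Degrees of freedom = 2 − 1 = 1; critical value at α = 0.05 is 3.841.
Since 0.966 < 3.841, we fail to reject the null hypothesis — the data are consistent with the 9:7 ratio.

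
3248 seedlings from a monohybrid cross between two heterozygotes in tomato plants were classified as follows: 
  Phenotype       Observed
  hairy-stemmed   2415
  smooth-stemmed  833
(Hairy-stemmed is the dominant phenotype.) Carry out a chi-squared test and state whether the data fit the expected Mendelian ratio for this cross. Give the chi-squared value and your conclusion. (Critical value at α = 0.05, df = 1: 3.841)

For a monohybrid cross between heterozygotes with complete dominance, the expected phenotypic ratio is 3:1.
The 3:1 ratio has 4 parts, so with N = 3248 the expected counts are:
  hairy-stemmed: 3248 × 3/4 = 2436
  smooth-stemmed: 3248 × 1/4 = 812
χ² = Σ (O − E)² / E
  hairy-stemmed: (2415 − 2436)² / 2436 = 0.1810
  smooth-stemmed: (833 − 812)² / 812 = 0.5431
χ² = 0.1810 + 0.5431 = 0.7241 ≈ 0.724
Degrees of freedom = 2 − 1 = 1; critical value at α = 0.05 is 3.841.
Since 0.724 < 3.841, we fail to reject the null hypothesis — the data are consistent with the 3:1 ratio.

0.724; consistent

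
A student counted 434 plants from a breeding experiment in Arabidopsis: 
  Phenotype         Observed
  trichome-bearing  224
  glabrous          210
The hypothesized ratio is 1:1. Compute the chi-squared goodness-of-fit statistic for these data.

Expected counts for N = 434 under a 1:1 ratio (total parts = 2):
  trichome-bearing: 434 × 1/2 = 217
  glabrous: 434 × 1/2 = 217
χ² = Σ (O − E)² / E
  trichome-bearing: (224 − 217)² / 217 = 0.2258
  glabrous: (210 − 217)² / 217 = 0.2258
χ² = 0.2258 + 0.2258 = 0.4516 ≈ 0.452

0.452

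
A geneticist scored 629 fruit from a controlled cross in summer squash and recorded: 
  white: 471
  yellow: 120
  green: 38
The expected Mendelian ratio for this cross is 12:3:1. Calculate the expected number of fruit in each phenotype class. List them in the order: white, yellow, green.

Under the 12:3:1 hypothesis (Σ ratio = 16, N = 629):
  white: 629 × 12/16 = 471.75
  yellow: 629 × 3/16 = 117.9375
  green: 629 × 1/16 = 39.3125

471.75, 117.9375, 39.3125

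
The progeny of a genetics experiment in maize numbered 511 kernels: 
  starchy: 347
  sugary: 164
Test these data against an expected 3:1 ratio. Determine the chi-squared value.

13.715

Expected counts for N = 511 under a 3:1 ratio (total parts = 4):
  starchy: 511 × 3/4 = 383.25
  sugary: 511 × 1/4 = 127.75
χ² = Σ (O − E)² / E
  starchy: (347 − 383.25)² / 383.25 = 3.4287
  sugary: (164 − 127.75)² / 127.75 = 10.2862
χ² = 3.4287 + 10.2862 = 13.7149 ≈ 13.715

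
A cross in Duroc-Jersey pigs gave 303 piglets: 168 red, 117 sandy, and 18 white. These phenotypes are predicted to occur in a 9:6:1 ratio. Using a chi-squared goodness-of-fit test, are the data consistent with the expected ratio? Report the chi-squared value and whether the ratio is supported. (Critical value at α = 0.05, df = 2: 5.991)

0.182; consistent

Total ratio parts = 16. Expected numbers out of 303:
  red: 303 × 9/16 = 170.4375
  sandy: 303 × 6/16 = 113.625
  white: 303 × 1/16 = 18.9375
χ² = Σ (O − E)² / E
  red: (168 − 170.4375)² / 170.4375 = 0.0349
  sandy: (117 − 113.625)² / 113.625 = 0.1002
  white: (18 − 18.9375)² / 18.9375 = 0.0464
χ² = 0.0349 + 0.1002 + 0.0464 = 0.1815 ≈ 0.182
Degrees of freedom = 3 − 1 = 2; critical value at α = 0.05 is 5.991.
Since 0.182 < 5.991, we fail to reject the null hypothesis — the data are consistent with the 9:6:1 ratio.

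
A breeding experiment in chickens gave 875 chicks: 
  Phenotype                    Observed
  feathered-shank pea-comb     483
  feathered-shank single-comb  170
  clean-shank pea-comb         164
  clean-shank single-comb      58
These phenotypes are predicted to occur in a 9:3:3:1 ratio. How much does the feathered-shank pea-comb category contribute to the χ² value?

0.172

Under the 9:3:3:1 hypothesis (Σ ratio = 16, N = 875):
  feathered-shank pea-comb: 875 × 9/16 = 492.1875
  feathered-shank single-comb: 875 × 3/16 = 164.0625
  clean-shank pea-comb: 875 × 3/16 = 164.0625
  clean-shank single-comb: 875 × 1/16 = 54.6875
Contribution of feathered-shank pea-comb: (483 − 492.1875)² / 492.1875 = 0.1715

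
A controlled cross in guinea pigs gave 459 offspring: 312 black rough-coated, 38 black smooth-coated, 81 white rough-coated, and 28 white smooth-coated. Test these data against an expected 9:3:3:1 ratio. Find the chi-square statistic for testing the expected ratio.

38.371

Under the 9:3:3:1 hypothesis (Σ ratio = 16, N = 459):
  black rough-coated: 459 × 9/16 = 258.1875
  black smooth-coated: 459 × 3/16 = 86.0625
  white rough-coated: 459 × 3/16 = 86.0625
  white smooth-coated: 459 × 1/16 = 28.6875
χ² = Σ (O − E)² / E
  black rough-coated: (312 − 258.1875)² / 258.1875 = 11.2158
  black smooth-coated: (38 − 86.0625)² / 86.0625 = 26.8410
  white rough-coated: (81 − 86.0625)² / 86.0625 = 0.2978
  white smooth-coated: (28 − 28.6875)² / 28.6875 = 0.0165
χ² = 11.2158 + 26.8410 + 0.2978 + 0.0165 = 38.3711 ≈ 38.371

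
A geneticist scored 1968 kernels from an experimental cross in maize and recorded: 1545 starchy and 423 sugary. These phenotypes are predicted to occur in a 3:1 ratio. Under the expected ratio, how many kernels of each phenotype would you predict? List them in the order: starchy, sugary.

The 3:1 ratio has 4 parts, so with N = 1968 the expected counts are:
  starchy: 1968 × 3/4 = 1476
  sugary: 1968 × 1/4 = 492

1476, 492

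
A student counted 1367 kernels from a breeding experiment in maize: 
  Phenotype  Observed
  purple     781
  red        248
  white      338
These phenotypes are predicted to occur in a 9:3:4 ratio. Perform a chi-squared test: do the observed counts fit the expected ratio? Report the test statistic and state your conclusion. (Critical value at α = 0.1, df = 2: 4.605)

The 9:3:4 ratio has 16 parts, so with N = 1367 the expected counts are:
  purple: 1367 × 9/16 = 768.9375
  red: 1367 × 3/16 = 256.3125
  white: 1367 × 4/16 = 341.75
χ² = Σ (O − E)² / E
  purple: (781 − 768.9375)² / 768.9375 = 0.1892
  red: (248 − 256.3125)² / 256.3125 = 0.2696
  white: (338 − 341.75)² / 341.75 = 0.0411
χ² = 0.1892 + 0.2696 + 0.0411 = 0.4999 ≈ 0.500
Degrees of freedom = 3 − 1 = 2; critical value at α = 0.1 is 4.605.
Since 0.500 < 4.605, we fail to reject the null hypothesis — the data are consistent with the 9:3:4 ratio.

0.500; consistent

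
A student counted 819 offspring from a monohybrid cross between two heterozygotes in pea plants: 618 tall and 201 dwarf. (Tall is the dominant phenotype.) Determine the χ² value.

For a monohybrid cross between heterozygotes with complete dominance, the expected phenotypic ratio is 3:1.
The 3:1 ratio has 4 parts, so with N = 819 the expected counts are:
  tall: 819 × 3/4 = 614.25
  dwarf: 819 × 1/4 = 204.75
χ² = Σ (O − E)² / E
  tall: (618 − 614.25)² / 614.25 = 0.0229
  dwarf: (201 − 204.75)² / 204.75 = 0.0687
χ² = 0.0229 + 0.0687 = 0.0916 ≈ 0.092

0.092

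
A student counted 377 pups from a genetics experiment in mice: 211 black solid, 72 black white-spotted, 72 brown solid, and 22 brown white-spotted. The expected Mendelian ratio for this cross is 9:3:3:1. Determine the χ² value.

Total ratio parts = 16. Expected numbers out of 377:
  black solid: 377 × 9/16 = 212.0625
  black white-spotted: 377 × 3/16 = 70.6875
  brown solid: 377 × 3/16 = 70.6875
  brown white-spotted: 377 × 1/16 = 23.5625
χ² = Σ (O − E)² / E
  black solid: (211 − 212.0625)² / 212.0625 = 0.0053
  black white-spotted: (72 − 70.6875)² / 70.6875 = 0.0244
  brown solid: (72 − 70.6875)² / 70.6875 = 0.0244
  brown white-spotted: (22 − 23.5625)² / 23.5625 = 0.1036
χ² = 0.0053 + 0.0244 + 0.0244 + 0.1036 = 0.1577 ≈ 0.158

0.158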